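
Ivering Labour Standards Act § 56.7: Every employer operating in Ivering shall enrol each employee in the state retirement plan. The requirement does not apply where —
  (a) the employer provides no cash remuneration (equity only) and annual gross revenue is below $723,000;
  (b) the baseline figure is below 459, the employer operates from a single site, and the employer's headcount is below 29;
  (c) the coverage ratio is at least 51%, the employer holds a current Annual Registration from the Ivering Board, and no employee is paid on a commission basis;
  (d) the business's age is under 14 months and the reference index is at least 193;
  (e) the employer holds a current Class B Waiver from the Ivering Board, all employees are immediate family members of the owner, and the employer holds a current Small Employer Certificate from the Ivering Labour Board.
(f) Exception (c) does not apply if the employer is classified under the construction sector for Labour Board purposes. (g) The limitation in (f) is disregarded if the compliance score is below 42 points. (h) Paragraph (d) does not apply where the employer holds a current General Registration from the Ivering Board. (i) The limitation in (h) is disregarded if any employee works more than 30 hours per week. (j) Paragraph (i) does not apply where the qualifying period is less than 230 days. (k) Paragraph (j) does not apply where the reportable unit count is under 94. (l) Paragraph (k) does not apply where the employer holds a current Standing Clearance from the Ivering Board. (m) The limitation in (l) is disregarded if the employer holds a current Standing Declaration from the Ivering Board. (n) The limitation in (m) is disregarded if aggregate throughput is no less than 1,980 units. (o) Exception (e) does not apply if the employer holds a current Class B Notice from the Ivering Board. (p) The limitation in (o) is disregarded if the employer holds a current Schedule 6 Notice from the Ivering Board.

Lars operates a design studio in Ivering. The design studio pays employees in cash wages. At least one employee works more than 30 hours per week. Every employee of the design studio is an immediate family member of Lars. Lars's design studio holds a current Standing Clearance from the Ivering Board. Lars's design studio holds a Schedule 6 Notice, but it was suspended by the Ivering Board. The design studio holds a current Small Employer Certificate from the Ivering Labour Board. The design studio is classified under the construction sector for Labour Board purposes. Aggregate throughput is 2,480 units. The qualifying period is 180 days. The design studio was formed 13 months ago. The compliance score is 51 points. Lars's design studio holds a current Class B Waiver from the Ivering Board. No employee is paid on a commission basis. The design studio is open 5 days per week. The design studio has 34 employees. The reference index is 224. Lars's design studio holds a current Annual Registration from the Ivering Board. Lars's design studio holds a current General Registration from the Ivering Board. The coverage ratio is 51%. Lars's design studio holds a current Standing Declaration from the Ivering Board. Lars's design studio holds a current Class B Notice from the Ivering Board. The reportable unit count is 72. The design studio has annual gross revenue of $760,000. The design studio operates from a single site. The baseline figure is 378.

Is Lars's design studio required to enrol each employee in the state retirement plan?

Exception (a) does not apply: employees are paid cash wages.
Exception (b) fails — the employer's headcount is 34, not below 29.
Exception (c): the coverage ratio is 51%, meeting the 51% threshold; a current Annual Registration is held; no employee is paid on commission — every condition holds. But: (f) applies — the design studio is classified under the construction sector. (g) is inapplicable (the compliance score is 51 points, not below 42 points), so (f) stands. (c) is therefore removed.
All of (d)'s requirements are met (the business's age is 13 months, under the 14 months limit; the reference index is 224, meeting the 193 threshold). Turning to paragraphs (h)–(n): (h) is triggered — a current General Registration is held. (i) would limit (h) — at least one employee exceeds 30 hours/week — but (j) sets (i) aside: (j) operates against (i): the qualifying period is 180 days, less than the 230 days limit. (k) would limit (j) — the reportable unit count is 72, under the 94 limit — but (l) sets (k) aside: (l) operates against (k): a current Standing Clearance is held. (m) would limit (l) — a current Standing Declaration is held — but (n) sets (m) aside: (n) operates against (m): aggregate throughput is 2,480 units, meeting the 1,980 units threshold. So (d) is unavailable.
Exception (e): a current Class B Waiver is held; every employee is an immediate family member; a current Small Employer Certificate is held — every condition holds. But: (o) operates — a current Class B Notice is held. (p) is not triggered (there is no Schedule 6 Notice in force), so (o) stands. (e) is therefore removed.
No exception applies. The general rule governs.

Yes — Lars's design studio must enrol each employee in the state retirement plan.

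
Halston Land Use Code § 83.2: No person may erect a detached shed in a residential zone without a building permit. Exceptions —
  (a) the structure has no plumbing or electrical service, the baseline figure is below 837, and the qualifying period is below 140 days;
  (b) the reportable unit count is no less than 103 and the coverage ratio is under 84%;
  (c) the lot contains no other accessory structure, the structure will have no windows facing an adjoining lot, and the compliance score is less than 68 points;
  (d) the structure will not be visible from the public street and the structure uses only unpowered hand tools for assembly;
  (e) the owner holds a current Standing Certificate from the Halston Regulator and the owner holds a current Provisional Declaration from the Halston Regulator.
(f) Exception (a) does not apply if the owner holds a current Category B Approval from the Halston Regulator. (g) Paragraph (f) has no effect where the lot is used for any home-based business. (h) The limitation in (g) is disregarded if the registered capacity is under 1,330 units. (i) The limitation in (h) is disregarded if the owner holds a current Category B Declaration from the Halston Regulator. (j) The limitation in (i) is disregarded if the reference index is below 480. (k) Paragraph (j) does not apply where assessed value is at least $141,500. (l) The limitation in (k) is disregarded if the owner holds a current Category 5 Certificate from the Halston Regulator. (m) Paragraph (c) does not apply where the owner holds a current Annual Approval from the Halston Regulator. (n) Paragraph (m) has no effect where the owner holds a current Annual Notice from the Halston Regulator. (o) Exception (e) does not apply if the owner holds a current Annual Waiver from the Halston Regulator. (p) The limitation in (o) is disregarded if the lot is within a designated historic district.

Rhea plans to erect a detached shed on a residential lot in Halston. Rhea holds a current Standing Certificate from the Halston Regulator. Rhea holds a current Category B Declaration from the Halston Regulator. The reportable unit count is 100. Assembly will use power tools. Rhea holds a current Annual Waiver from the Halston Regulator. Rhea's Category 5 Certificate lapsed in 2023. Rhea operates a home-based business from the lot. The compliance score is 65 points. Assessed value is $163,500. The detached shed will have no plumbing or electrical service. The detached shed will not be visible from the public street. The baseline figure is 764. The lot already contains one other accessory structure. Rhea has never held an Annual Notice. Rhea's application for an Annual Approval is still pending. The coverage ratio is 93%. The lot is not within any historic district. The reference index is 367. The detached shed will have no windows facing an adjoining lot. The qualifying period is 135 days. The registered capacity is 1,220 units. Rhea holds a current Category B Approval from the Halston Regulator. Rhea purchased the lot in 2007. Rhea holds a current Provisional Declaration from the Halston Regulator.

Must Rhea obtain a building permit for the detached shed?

Exception (a): there is no plumbing or electrical service; the baseline figure is 764, below the 837 limit; the qualifying period is 135 days, below the 140 days limit — every condition holds. Under paragraphs (f)–(l): (f) applies (a current Category B Approval is held), but is displaced by (g): (g) operates against (f): a home-based business operates on the lot. (h) would limit (g) — the registered capacity is 1,220 units, under the 1,330 units limit — but (i) sets (h) aside: (i) is engaged — a current Category B Declaration is held. (j) would limit (i) — the reference index is 367, below the 480 limit — but (k) sets (j) aside: (k) operates against (j): assessed value is $163,500, meeting the $141,500 threshold. (l) is inapplicable (the Category 5 Certificate is not current), so (k) stands. Exception (a) stands.
Exception (b) requires that the reportable unit count is no less than 103; but the reportable unit count is 100, short of 103, so (b) is unavailable.
Exception (c) requires that the lot contains no other accessory structure; but the lot already has another accessory structure, so (c) is unavailable.
Exception (d) requires that the structure uses only unpowered hand tools for assembly; but assembly uses power tools, so (d) is unavailable.
Exception (e) is satisfied on its face — a current Standing Certificate is held; a current Provisional Declaration is held. Turning to paragraphs (o)–(p): (o) operates against (e): a current Annual Waiver is held. (p) does not operate here (the lot is not in a historic district), so (o) stands. Exception (e) does not apply.

No — exception (a) applies; Rhea does not need a building permit.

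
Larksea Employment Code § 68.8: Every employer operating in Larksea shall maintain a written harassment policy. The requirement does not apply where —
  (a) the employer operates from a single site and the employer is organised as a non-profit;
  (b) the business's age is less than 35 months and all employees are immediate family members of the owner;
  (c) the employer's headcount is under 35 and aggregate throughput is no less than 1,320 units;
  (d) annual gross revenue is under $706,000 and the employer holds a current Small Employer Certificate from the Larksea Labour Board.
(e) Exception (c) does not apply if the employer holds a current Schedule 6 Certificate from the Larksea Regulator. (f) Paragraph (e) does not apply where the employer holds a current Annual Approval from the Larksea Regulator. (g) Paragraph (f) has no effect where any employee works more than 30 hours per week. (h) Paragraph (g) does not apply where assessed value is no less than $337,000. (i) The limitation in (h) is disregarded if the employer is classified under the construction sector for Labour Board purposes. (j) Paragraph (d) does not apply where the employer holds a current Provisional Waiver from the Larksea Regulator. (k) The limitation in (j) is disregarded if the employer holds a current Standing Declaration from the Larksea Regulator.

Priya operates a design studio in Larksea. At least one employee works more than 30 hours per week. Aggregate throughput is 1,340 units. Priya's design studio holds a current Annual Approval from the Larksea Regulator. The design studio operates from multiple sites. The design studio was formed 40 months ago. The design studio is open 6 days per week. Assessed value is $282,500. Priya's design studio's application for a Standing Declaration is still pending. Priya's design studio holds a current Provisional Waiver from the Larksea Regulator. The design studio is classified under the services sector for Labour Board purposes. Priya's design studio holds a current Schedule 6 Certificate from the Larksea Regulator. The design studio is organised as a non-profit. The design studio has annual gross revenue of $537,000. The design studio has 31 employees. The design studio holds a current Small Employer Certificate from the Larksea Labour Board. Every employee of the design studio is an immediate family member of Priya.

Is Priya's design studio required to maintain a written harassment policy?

Exception (a) fails — the employer operates from multiple sites.
Exception (b) fails — the business's age is 40 months, not less than 35 months.
Exception (c)'s conditions are all satisfied: the employer's headcount is 31, under the 35 limit; aggregate throughput is 1,340 units, meeting the 1,320 units threshold. But: (e) is triggered — a current Schedule 6 Certificate is held. (f) would limit (e) — a current Annual Approval is held — but (g) sets (f) aside: (g) operates — at least one employee exceeds 30 hours/week. (h) is not triggered (assessed value is $282,500, short of $337,000), so (g) stands. Exception (c) does not apply.
Exception (d) is satisfied on its face — annual gross revenue is $537,000, under the $706,000 limit; a current Small Employer Certificate is held. However, paragraphs (j)–(k) must be considered: (j) is engaged — a current Provisional Waiver is held. (k) does not operate here (the Standing Declaration is not current), so (j) stands. So (d) is unavailable.
Every exception is unavailable, so the rule governs.

Yes — Priya's design studio must maintain a written harassment policy.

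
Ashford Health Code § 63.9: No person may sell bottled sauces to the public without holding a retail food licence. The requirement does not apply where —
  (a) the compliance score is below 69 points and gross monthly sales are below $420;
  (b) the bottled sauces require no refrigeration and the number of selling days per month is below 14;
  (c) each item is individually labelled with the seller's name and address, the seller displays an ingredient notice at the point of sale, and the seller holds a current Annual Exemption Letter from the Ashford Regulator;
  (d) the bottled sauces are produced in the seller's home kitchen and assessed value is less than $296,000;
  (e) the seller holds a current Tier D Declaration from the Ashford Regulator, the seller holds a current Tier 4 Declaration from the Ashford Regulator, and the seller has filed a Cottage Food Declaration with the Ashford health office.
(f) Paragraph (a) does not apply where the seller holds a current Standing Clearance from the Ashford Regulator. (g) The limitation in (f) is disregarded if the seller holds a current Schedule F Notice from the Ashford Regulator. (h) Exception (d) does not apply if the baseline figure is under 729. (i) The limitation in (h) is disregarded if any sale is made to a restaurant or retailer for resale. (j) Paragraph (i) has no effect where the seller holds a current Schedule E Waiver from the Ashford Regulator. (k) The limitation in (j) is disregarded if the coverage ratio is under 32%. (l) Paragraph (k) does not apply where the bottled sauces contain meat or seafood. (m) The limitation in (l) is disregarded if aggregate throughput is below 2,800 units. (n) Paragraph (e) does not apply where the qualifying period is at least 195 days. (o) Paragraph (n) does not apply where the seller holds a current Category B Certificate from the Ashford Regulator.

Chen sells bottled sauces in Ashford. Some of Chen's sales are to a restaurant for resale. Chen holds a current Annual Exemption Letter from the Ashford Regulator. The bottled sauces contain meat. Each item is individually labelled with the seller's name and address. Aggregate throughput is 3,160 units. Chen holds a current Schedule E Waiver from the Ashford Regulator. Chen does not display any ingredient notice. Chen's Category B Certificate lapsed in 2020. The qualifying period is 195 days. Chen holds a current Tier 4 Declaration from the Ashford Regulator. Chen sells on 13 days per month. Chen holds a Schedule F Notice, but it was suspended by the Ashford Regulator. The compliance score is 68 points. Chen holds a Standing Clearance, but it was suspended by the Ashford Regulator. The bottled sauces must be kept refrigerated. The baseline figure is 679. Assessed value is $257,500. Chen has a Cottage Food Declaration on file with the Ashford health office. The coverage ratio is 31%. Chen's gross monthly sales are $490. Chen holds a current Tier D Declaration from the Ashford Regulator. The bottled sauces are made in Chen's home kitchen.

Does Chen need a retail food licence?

Exception (a) fails — gross monthly sales are $490, not below $420.
Exception (b) requires that the bottled sauces require no refrigeration; but the bottled sauces require refrigeration, so (b) is unavailable.
Exception (c) does not apply: no ingredient notice is displayed.
Exception (d) is satisfied on its face — the bottled sauces are home-kitchen produced; assessed value is $257,500, less than the $296,000 limit. But: (h) operates — the baseline figure is 679, under the 729 limit. (i) applies (some sales are to a restaurant for resale), but is itself disapplied by (j): (j) operates against (i): a current Schedule E Waiver is held. (k) would limit (j) — the coverage ratio is 31%, under the 32% limit — but (l) sets (k) aside: (l) is engaged — the bottled sauces contain meat. (m), which would lift (l), is not triggered — aggregate throughput is 3,160 units, not below 2,800 units. (d) is therefore removed.
Exception (e): a current Tier D Declaration is held; a current Tier 4 Declaration is held; a Cottage Food Declaration is on file — every condition holds. Turning to paragraphs (n)–(o): (n) is triggered — the qualifying period is 195 days, meeting the 195 days threshold. (o), which would lift (n), is not engaged — there is no Category B Certificate in force. (e) is therefore removed.
None of the exceptions is available; § 63.9 applies in full.

Yes — Chen must hold a retail food licence.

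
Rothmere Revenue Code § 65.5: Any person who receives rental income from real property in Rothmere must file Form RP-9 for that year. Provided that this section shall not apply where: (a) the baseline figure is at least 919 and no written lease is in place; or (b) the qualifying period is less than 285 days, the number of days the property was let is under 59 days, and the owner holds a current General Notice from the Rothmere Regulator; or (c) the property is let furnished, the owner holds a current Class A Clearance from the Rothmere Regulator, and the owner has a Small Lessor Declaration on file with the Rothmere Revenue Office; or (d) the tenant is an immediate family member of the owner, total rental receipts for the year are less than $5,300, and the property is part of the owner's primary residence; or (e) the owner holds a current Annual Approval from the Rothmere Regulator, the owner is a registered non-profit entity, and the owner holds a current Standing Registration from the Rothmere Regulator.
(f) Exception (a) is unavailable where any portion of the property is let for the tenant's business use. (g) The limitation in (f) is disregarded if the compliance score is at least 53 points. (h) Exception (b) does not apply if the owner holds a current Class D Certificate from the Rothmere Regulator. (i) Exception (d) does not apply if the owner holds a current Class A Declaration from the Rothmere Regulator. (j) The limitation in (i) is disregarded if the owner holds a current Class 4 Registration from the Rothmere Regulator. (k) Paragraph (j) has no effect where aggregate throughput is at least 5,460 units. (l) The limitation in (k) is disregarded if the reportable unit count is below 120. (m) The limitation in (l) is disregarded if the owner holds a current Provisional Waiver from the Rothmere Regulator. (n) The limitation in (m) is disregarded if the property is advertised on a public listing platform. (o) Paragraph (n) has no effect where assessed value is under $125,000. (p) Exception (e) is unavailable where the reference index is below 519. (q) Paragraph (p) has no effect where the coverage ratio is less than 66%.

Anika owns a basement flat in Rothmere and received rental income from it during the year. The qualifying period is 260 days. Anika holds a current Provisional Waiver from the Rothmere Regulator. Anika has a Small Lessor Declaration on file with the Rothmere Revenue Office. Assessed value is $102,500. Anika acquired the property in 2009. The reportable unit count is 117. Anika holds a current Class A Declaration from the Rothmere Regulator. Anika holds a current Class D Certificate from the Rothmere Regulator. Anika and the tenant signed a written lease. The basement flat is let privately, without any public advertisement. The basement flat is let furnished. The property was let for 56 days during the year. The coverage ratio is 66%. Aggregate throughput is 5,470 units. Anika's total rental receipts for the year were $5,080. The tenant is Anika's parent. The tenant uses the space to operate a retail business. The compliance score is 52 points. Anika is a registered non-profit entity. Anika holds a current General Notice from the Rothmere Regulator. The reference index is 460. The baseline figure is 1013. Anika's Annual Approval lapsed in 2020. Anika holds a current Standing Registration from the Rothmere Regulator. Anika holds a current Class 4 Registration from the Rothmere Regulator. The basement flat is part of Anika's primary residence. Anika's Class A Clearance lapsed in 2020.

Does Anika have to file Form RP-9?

Exception (a) fails — a written lease is in place.
All of (b)'s requirements are met (the qualifying period is 260 days, less than the 285 days limit; the number of days the property was let is 56 days, under the 59 days limit; a current General Notice is held). But applying paragraph (h): (h) is engaged — a current Class D Certificate is held. Exception (b) does not apply.
Exception (c) requires that the owner holds a current Class A Clearance from the Rothmere Regulator; but no current Class A Clearance is held, so (c) is unavailable.
Exception (d): the tenant is an immediate family member; total rental receipts for the year are $5,080, less than the $5,300 limit; the basement flat is part of the primary residence — every condition holds. But: (i) operates against (d): a current Class A Declaration is held. (j) would limit (i) — a current Class 4 Registration is held — but (k) sets (j) aside: (k) is triggered — aggregate throughput is 5,470 units, meeting the 5,460 units threshold. (l) would limit (k) — the reportable unit count is 117, below the 120 limit — but (m) sets (l) aside: (m) operates against (l): a current Provisional Waiver is held. (n) is not triggered (the property is let privately without advertisement), so (m) stands. Exception (d) does not apply.
Exception (e) fails — there is no Annual Approval in force.
None of the exceptions is available; § 65.5 applies in full.

Yes — Anika must file Form RP-9.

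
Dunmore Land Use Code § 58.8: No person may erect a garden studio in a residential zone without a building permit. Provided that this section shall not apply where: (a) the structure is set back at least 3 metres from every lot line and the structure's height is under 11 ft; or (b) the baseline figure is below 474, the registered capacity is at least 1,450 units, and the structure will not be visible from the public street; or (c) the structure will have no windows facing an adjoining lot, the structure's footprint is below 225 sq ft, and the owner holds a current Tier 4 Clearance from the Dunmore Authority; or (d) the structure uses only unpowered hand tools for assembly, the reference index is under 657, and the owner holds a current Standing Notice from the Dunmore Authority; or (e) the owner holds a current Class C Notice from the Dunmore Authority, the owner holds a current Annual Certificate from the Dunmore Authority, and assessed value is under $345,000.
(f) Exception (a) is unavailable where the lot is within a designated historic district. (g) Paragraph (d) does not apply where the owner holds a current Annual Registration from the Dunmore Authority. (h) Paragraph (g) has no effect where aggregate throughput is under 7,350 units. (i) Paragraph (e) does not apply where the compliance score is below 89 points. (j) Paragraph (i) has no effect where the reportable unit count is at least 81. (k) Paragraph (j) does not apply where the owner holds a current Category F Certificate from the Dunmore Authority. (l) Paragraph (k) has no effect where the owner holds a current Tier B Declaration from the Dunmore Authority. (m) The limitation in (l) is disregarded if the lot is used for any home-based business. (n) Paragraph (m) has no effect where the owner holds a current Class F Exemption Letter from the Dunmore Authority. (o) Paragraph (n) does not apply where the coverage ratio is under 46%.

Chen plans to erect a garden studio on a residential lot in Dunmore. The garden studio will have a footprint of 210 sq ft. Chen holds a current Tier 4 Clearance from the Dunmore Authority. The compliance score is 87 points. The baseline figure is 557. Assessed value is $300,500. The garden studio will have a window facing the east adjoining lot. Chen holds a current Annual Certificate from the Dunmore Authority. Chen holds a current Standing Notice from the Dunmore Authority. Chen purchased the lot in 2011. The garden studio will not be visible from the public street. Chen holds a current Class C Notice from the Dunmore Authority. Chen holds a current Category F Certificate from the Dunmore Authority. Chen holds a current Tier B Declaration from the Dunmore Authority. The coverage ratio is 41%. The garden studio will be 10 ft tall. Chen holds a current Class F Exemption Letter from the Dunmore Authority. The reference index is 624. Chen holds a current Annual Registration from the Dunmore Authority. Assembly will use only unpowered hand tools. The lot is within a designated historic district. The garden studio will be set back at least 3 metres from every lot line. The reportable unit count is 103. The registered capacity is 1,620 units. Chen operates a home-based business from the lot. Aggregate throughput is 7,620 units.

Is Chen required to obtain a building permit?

Yes — Chen must obtain a building permit.

Exception (a) is satisfied on its face — the setback is at least 3 m on every side; the structure's height is 10 ft, under the 11 ft limit. Turning to paragraph (f): (f) is triggered — the lot is in a historic district. (a) is therefore removed.
Exception (b) does not apply: the baseline figure is 557, not below 474.
Exception (c) requires that the structure will have no windows facing an adjoining lot; but a window faces an adjoining lot, so (c) is unavailable.
Exception (d)'s conditions are all satisfied: assembly uses only hand tools; the reference index is 624, under the 657 limit; a current Standing Notice is held. But: (g) applies — a current Annual Registration is held. (h) does not operate here (aggregate throughput is 7,620 units, not under 7,350 units), so (g) stands. (d) is therefore removed.
Exception (e) is satisfied on its face — a current Class C Notice is held; a current Annual Certificate is held; assessed value is $300,500, under the $345,000 limit. But: (i) is triggered — the compliance score is 87 points, below the 89 points limit. (j) applies (the reportable unit count is 103, meeting the 81 threshold), but is overridden by (k): (k) operates against (j): a current Category F Certificate is held. (l) is engaged (a current Tier B Declaration is held), but is set aside by (m): (m) applies — a home-based business operates on the lot. (n) would limit (m) — a current Class F Exemption Letter is held — but (o) sets (n) aside: (o) operates against (n): the coverage ratio is 41%, under the 46% limit. Exception (e) does not apply.
Every exception is unavailable, so the rule governs.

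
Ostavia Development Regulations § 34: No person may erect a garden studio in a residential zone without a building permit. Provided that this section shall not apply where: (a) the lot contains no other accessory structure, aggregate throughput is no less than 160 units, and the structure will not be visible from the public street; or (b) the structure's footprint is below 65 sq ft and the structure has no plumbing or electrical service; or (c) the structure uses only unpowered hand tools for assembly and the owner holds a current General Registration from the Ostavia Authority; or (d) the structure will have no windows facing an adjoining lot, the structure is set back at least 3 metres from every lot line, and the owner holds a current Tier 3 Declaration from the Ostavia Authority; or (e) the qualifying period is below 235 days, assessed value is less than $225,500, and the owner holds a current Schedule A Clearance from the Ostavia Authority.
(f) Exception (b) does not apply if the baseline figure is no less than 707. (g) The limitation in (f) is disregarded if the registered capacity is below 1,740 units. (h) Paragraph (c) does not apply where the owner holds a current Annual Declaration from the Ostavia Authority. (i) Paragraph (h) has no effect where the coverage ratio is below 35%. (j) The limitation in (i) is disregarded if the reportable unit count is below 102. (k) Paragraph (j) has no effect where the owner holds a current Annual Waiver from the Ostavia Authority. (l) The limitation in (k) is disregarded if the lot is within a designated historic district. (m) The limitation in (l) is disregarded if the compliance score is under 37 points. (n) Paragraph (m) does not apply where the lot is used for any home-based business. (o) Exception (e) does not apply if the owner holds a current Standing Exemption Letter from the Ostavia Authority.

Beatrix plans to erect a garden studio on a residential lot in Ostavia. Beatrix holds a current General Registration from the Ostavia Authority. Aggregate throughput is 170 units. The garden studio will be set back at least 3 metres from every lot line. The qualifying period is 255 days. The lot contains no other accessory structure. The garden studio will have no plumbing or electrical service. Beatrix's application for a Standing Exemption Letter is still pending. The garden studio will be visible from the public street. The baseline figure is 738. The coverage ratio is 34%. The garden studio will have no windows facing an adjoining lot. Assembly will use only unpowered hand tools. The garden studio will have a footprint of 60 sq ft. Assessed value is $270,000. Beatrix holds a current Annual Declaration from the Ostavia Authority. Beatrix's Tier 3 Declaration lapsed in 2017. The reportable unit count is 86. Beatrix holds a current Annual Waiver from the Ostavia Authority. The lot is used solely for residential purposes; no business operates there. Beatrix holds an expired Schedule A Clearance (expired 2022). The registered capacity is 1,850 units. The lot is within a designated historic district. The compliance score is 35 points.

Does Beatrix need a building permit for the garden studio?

No — exception (c) applies; Beatrix does not need a building permit.

Exception (a) fails — the structure will be visible from the street.
Exception (b) is satisfied on its face — the structure's footprint is 60 sq ft, below the 65 sq ft limit; there is no plumbing or electrical service. But applying paragraphs (f)–(g): (f) is triggered — the baseline figure is 738, meeting the 707 threshold. (g), which would lift (f), does not operate here — the registered capacity is 1,850 units, not below 1,740 units. (b) is therefore removed.
Exception (c) is satisfied on its face — assembly uses only hand tools; a current General Registration is held. As to paragraphs (h)–(n): (h) would limit (c) — a current Annual Declaration is held — but (i) sets (h) aside: (i) operates — the coverage ratio is 34%, below the 35% limit. (j) would limit (i) — the reportable unit count is 86, below the 102 limit — but (k) sets (j) aside: (k) operates against (j): a current Annual Waiver is held. (l) would limit (k) — the lot is in a historic district — but (m) sets (l) aside: (m) operates against (l): the compliance score is 35 points, under the 37 points limit. (n) is not triggered (the lot is solely residential), so (m) stands. So (c) applies.
Exception (d) does not apply: no current Tier 3 Declaration is held.
Exception (e) does not apply: the qualifying period is 255 days, not below 235 days.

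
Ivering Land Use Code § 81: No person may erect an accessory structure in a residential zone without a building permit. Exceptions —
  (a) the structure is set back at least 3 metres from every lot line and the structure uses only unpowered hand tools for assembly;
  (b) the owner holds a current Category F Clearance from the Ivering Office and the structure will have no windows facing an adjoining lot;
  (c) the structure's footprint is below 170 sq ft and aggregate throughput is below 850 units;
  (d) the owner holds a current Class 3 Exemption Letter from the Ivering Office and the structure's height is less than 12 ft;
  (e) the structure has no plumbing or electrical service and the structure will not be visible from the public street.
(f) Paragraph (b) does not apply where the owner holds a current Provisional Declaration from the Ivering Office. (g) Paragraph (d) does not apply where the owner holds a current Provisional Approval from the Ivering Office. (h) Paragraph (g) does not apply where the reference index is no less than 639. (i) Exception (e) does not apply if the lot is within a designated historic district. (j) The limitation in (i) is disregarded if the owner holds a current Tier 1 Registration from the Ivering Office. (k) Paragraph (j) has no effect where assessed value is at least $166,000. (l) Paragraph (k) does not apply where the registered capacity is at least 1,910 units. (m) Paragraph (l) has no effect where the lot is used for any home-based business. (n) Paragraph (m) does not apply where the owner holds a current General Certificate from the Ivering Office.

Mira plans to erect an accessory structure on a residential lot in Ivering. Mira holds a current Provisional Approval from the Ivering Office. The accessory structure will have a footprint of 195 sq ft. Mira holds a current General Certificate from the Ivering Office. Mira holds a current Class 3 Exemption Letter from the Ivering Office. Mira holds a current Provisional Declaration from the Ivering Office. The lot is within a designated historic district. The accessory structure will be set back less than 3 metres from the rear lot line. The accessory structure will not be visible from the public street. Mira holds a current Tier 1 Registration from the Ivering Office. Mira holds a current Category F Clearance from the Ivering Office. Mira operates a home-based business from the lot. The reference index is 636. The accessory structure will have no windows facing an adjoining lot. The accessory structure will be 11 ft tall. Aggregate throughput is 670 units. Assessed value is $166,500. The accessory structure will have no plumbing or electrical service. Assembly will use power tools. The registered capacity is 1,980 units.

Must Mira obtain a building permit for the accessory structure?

No — exception (e) applies; Mira does not need a building permit.

Exception (a) fails — the rear setback is under 3 m.
Exception (b)'s conditions are all satisfied: a current Category F Clearance is held; no windows face an adjoining lot. Turning to paragraph (f): (f) operates against (b): a current Provisional Declaration is held. So (b) is unavailable.
Exception (c) fails — the structure's footprint is 195 sq ft, not below 170 sq ft.
Exception (d): a current Class 3 Exemption Letter is held; the structure's height is 11 ft, less than the 12 ft limit — every condition holds. Turning to paragraphs (g)–(h): (g) applies — a current Provisional Approval is held. (h), which would lift (g), is not triggered — the reference index is 636, short of 639. (d) is therefore removed.
Exception (e): there is no plumbing or electrical service; the structure will not be visible from the street — every condition holds. As to paragraphs (i)–(n): (i) would limit (e) — the lot is in a historic district — but (j) sets (i) aside: (j) operates against (i): a current Tier 1 Registration is held. (k) is engaged (assessed value is $166,500, meeting the $166,000 threshold), but is overridden by (l): (l) applies — the registered capacity is 1,980 units, meeting the 1,910 units threshold. (m) is engaged (a home-based business operates on the lot), but is displaced by (n): (n) applies — a current General Certificate is held. So (e) applies.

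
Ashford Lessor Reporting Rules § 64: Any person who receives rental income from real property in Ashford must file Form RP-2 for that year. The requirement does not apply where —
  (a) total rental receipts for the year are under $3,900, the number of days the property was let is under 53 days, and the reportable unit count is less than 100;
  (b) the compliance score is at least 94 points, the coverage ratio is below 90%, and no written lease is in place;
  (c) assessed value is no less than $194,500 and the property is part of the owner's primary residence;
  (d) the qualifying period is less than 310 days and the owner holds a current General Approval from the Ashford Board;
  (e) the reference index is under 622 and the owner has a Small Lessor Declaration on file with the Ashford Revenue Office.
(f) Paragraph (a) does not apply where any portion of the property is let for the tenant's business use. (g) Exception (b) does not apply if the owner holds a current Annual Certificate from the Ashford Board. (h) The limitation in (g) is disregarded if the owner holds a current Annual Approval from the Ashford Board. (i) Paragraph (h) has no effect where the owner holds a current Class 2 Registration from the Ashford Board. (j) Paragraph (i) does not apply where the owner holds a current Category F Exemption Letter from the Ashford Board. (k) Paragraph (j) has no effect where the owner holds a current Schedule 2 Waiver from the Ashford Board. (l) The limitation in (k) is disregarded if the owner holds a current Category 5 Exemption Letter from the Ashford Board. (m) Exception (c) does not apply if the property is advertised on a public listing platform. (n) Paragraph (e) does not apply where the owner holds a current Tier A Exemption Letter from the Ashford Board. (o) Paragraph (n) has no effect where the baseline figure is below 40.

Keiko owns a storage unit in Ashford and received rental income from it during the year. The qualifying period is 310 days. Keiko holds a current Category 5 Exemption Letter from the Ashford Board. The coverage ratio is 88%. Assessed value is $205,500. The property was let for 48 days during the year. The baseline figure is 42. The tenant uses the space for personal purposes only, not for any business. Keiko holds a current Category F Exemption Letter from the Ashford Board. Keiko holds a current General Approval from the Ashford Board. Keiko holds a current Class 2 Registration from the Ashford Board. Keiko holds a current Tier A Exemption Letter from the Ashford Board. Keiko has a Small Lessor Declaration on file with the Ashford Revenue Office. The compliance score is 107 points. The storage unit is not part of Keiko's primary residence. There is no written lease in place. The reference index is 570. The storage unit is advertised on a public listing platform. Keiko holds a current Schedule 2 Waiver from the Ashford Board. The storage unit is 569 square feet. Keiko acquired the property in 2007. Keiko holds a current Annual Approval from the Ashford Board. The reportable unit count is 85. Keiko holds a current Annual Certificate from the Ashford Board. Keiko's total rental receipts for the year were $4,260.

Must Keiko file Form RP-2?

No — exception (b) applies; Keiko is not required to file Form RP-2.

Exception (a) fails — total rental receipts for the year are $4,260, not under $3,900.
Exception (b) is satisfied on its face — the compliance score is 107 points, meeting the 94 points threshold; the coverage ratio is 88%, below the 90% limit; there is no written lease. As to paragraphs (g)–(l): (g) operates (a current Annual Certificate is held), but is overridden by (h): (h) operates against (g): a current Annual Approval is held. (i) applies (a current Class 2 Registration is held), but is overridden by (j): (j) operates against (i): a current Category F Exemption Letter is held. (k) is engaged (a current Schedule 2 Waiver is held), but is displaced by (l): (l) operates against (k): a current Category 5 Exemption Letter is held. So (b) applies.
Exception (c) fails — the storage unit is not part of the primary residence.
Exception (d) requires that the qualifying period is less than 310 days; but the qualifying period is 310 days, not less than 310 days, so (d) is unavailable.
All of (e)'s requirements are met (the reference index is 570, under the 622 limit; a Small Lessor Declaration is on file). Turning to paragraphs (n)–(o): (n) is triggered — a current Tier A Exemption Letter is held. (o), which would lift (n), is inapplicable — the baseline figure is 42, not below 40. So (e) is unavailable.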